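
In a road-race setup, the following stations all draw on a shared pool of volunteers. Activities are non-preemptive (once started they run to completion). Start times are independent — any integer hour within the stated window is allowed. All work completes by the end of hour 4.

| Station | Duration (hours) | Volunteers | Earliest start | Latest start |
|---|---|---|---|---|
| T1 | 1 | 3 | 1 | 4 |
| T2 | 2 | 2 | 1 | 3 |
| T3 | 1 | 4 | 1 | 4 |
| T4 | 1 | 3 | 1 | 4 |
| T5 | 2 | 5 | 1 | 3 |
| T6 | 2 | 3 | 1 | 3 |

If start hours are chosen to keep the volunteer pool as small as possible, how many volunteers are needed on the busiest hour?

8

Early-start (T1@1, T2@1, T3@1, T4@1, T5@1, T6@1) gives peak 20: h1:20  h2:10  h3:0  h4:0.
Shift T3→2, T5→3, T6→3.
Schedule T1@1, T2@1, T3@2, T4@1, T5@3, T6@3: h1:8  h2:6  h3:8  h4:8 — peak 8.
Total volunteer-hours = 30 over 4 hours ⇒ peak ≥ ⌈30/4⌉ = 8, so 8 is optimal.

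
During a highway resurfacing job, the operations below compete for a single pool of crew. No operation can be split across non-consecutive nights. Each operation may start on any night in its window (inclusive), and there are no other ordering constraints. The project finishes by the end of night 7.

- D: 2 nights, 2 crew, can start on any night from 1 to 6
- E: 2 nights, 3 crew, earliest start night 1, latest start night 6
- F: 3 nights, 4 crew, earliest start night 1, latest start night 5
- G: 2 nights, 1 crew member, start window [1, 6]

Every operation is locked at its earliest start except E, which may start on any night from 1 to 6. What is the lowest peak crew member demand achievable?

E@1: n1:10  n2:10  n3:4  n4:0  n5:0  n6:0  n7:0 → peak 10
E@2: n1:7  n2:10  n3:7  n4:0  n5:0  n6:0  n7:0 → peak 10
E@3: n1:7  n2:7  n3:7  n4:3  n5:0  n6:0  n7:0 → peak 7
E@4: n1:7  n2:7  n3:4  n4:3  n5:3  n6:0  n7:0 → peak 7
E@5: n1:7  n2:7  n3:4  n4:0  n5:3  n6:3  n7:0 → peak 7
E@6: n1:7  n2:7  n3:4  n4:0  n5:0  n6:3  n7:3 → peak 7
Best is E@3, peak 7.

7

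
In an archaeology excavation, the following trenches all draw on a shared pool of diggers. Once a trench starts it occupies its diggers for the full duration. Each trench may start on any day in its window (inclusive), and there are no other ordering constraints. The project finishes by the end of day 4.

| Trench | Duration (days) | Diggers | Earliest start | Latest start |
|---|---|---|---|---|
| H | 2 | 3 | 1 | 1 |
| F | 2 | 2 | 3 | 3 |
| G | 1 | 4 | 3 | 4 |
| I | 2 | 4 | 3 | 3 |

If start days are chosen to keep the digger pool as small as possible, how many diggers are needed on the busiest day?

Schedule H@1, F@3, G@3, I@3: d1:3  d2:3  d3:10  d4:6 — peak 10.
No arrangement of the 2 feasible schedules does better.

10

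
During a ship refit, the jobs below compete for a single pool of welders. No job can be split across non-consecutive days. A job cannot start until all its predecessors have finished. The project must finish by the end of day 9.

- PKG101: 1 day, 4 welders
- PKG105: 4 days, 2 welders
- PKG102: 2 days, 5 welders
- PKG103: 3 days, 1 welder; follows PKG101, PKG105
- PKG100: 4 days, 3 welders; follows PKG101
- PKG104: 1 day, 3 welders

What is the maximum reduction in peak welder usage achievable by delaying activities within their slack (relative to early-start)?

8

Early-start peak: d1:14  d2:10  d3:5  d4:5  d5:4  d6:1  d7:1  d8:0  d9:0 ⇒ 14.
Leveled (PKG101@1, PKG105@1, PKG102@6, PKG103@5, PKG100@2, PKG104@8): d1:6  d2:5  d3:5  d4:5  d5:4  d6:6  d7:6  d8:3  d9:0 ⇒ 6.
Reduction 14 − 6 = 8.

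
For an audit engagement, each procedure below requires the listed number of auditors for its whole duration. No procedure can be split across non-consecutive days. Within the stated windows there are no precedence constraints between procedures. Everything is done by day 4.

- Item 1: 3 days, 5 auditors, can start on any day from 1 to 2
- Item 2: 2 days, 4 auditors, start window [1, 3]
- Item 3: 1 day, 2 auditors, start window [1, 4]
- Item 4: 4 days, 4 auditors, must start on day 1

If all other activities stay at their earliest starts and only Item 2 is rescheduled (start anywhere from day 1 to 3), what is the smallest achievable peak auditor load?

Item 2@1: d1:15  d2:13  d3:9  d4:4 → peak 15
Item 2@2: d1:11  d2:13  d3:13  d4:4 → peak 13
Item 2@3: d1:11  d2:9  d3:13  d4:8 → peak 13
Best is Item 2@2, peak 13.

13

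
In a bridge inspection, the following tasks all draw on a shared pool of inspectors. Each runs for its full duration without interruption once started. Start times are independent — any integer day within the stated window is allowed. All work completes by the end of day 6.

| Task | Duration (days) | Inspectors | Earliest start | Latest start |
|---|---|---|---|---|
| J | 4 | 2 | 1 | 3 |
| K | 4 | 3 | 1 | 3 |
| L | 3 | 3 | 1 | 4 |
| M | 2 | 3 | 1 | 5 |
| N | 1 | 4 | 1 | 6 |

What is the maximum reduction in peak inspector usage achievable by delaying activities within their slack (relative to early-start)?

7

Early-start peak: d1:15  d2:11  d3:8  d4:5  d5:0  d6:0 ⇒ 15.
Leveled (J@1, K@1, L@1, M@4, N@5): d1:8  d2:8  d3:8  d4:8  d5:7  d6:0 ⇒ 8.
Reduction 15 − 8 = 7.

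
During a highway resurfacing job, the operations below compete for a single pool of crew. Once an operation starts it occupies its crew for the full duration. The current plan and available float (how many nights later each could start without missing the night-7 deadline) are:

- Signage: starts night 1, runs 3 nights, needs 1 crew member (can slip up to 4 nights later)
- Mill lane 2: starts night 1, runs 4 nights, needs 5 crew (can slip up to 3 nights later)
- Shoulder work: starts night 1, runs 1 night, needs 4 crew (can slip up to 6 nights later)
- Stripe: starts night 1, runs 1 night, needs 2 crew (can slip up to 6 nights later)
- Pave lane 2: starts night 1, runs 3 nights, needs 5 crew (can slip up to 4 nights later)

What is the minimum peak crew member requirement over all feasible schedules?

Early-start (Signage@1, Mill lane 2@1, Shoulder work@1, Stripe@1, Pave lane 2@1) gives peak 17: n1:17  n2:11  n3:11  n4:5  n5:0  n6:0  n7:0.
Shift Shoulder work→4, Pave lane 2→5.
Schedule Signage@1, Mill lane 2@1, Shoulder work@4, Stripe@1, Pave lane 2@5: n1:8  n2:6  n3:6  n4:9  n5:5  n6:5  n7:5 — peak 9.

9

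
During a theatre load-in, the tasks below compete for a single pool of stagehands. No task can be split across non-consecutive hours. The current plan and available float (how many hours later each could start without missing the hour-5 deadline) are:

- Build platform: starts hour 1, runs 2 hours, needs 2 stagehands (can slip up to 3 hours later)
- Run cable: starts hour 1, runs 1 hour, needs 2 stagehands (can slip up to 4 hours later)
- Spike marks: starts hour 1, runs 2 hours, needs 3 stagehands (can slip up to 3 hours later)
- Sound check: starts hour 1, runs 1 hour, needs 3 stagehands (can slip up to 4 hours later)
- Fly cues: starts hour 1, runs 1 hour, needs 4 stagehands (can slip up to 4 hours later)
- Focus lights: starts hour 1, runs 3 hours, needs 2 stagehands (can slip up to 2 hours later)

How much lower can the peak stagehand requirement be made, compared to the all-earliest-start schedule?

Early-start peak: h1:16  h2:7  h3:2  h4:0  h5:0 ⇒ 16.
Leveled (Build platform@1, Run cable@1, Spike marks@2, Sound check@4, Fly cues@5, Focus lights@3): h1:4  h2:5  h3:5  h4:5  h5:6 ⇒ 6.
Reduction 16 − 6 = 10.

10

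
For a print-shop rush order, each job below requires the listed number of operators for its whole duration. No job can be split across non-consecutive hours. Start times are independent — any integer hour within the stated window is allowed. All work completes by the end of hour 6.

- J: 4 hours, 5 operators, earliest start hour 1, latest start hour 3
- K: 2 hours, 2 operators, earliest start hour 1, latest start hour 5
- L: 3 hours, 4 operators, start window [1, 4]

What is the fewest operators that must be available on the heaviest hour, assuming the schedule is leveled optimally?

Early-start (J@1, K@1, L@1) gives peak 11: h1:11  h2:11  h3:9  h4:5  h5:0  h6:0.
Shift L→3.
Schedule J@1, K@1, L@3: h1:7  h2:7  h3:9  h4:9  h5:4  h6:0 — peak 9.

9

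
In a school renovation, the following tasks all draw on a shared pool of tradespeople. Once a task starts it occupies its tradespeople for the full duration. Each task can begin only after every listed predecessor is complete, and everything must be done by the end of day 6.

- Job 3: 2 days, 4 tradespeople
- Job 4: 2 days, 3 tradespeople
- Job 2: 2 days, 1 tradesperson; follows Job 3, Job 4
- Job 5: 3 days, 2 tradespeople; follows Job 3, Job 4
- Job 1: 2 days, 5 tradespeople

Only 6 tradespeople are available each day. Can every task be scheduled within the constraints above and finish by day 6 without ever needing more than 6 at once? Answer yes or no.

no

The minimum achievable peak is 7; 6 < 7, so no feasible schedule stays within the cap.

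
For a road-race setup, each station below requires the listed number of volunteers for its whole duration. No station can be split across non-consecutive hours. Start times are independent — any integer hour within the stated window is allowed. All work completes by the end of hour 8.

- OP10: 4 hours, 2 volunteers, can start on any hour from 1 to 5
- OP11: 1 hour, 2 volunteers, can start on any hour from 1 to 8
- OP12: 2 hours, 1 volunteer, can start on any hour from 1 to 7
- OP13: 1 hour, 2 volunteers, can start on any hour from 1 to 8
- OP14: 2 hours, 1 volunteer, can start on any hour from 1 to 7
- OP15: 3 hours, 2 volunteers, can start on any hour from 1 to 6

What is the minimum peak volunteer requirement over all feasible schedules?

4

Early-start (OP10@1, OP11@1, OP12@1, OP13@1, OP14@1, OP15@1) gives peak 10: h1:10  h2:6  h3:4  h4:2  h5:0  h6:0  h7:0  h8:0.
Shift OP12→2, OP13→4, OP14→2, OP15→5.
Schedule OP10@1, OP11@1, OP12@2, OP13@4, OP14@2, OP15@5: h1:4  h2:4  h3:4  h4:4  h5:2  h6:2  h7:2  h8:0 — peak 4.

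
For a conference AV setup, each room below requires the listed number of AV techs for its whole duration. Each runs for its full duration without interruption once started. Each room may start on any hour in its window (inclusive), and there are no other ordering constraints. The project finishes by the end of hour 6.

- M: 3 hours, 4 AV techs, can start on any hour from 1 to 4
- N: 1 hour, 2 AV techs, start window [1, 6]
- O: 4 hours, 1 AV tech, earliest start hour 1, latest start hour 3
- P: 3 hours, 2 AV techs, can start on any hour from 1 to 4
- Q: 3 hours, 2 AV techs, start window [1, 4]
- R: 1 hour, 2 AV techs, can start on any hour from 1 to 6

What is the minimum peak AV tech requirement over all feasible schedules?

Early-start (M@1, N@1, O@1, P@1, Q@1, R@1) gives peak 13: h1:13  h2:9  h3:9  h4:1  h5:0  h6:0.
Shift O→2, P→4, Q→4, R→6.
Schedule M@1, N@1, O@2, P@4, Q@4, R@6: h1:6  h2:5  h3:5  h4:5  h5:5  h6:6 — peak 6.
Total AV tech-hours = 32 over 6 hours ⇒ peak ≥ ⌈32/6⌉ = 6, so 6 is optimal.

6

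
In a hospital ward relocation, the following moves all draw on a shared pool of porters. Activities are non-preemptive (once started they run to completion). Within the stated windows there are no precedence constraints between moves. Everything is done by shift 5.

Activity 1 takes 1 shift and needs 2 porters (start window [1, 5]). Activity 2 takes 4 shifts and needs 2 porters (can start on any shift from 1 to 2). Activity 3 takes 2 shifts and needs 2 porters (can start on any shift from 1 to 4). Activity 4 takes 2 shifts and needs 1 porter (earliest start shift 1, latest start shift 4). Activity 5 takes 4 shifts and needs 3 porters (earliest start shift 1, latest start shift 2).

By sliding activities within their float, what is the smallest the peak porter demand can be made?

7

Early-start (Activity 1@1, Activity 2@1, Activity 3@1, Activity 4@1, Activity 5@1) gives peak 10: s1:10  s2:8  s3:5  s4:5  s5:0.
Shift Activity 4→3, Activity 5→2.
Schedule Activity 1@1, Activity 2@1, Activity 3@1, Activity 4@3, Activity 5@2: s1:6  s2:7  s3:6  s4:6  s5:3 — peak 7.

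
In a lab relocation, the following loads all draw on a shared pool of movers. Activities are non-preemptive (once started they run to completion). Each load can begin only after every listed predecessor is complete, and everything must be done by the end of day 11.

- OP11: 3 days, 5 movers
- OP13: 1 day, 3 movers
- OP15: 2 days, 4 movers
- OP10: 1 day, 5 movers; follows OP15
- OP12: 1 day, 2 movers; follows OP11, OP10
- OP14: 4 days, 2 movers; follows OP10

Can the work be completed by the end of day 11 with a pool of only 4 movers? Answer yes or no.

no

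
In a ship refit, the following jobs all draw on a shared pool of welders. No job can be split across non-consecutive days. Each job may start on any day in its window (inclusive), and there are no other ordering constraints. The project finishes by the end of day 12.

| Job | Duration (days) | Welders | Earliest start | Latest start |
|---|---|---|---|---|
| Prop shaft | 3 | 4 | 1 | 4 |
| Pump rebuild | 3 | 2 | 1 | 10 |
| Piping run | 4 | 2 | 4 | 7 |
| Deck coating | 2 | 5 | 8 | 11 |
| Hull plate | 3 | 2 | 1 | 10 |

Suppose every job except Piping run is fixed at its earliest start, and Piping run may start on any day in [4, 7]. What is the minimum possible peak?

Piping run@4: d1:8  d2:8  d3:8  d4:2  d5:2  d6:2  d7:2  d8:5  d9:5  d10:0  d11:0  d12:0 → peak 8
Piping run@5: d1:8  d2:8  d3:8  d4:0  d5:2  d6:2  d7:2  d8:7  d9:5  d10:0  d11:0  d12:0 → peak 8
Piping run@6: d1:8  d2:8  d3:8  d4:0  d5:0  d6:2  d7:2  d8:7  d9:7  d10:0  d11:0  d12:0 → peak 8
Piping run@7: d1:8  d2:8  d3:8  d4:0  d5:0  d6:0  d7:2  d8:7  d9:7  d10:2  d11:0  d12:0 → peak 8
Best is Piping run@4, peak 8.

8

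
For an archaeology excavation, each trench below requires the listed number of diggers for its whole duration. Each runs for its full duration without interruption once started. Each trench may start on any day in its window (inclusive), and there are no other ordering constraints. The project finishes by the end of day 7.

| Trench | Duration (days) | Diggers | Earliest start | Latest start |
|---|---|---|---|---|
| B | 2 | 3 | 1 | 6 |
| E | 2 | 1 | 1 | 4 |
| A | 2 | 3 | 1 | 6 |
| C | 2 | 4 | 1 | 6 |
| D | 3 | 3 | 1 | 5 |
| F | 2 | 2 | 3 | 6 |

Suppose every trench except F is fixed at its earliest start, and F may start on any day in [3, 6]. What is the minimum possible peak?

F@3: d1:14  d2:14  d3:5  d4:2  d5:0  d6:0  d7:0 → peak 14
F@4: d1:14  d2:14  d3:3  d4:2  d5:2  d6:0  d7:0 → peak 14
F@5: d1:14  d2:14  d3:3  d4:0  d5:2  d6:2  d7:0 → peak 14
F@6: d1:14  d2:14  d3:3  d4:0  d5:0  d6:2  d7:2 → peak 14
Best is F@3, peak 14.

14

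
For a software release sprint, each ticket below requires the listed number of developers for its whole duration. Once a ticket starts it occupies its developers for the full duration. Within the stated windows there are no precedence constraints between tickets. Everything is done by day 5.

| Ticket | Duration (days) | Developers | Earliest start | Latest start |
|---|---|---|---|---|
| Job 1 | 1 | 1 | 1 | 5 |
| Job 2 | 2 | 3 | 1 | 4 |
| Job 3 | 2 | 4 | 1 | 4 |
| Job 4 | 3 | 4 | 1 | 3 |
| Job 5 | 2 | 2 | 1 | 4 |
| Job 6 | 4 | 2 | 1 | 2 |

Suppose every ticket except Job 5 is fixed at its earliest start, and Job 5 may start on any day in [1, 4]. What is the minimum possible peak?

14

Job 5@1: d1:16  d2:15  d3:6  d4:2  d5:0 → peak 16
Job 5@2: d1:14  d2:15  d3:8  d4:2  d5:0 → peak 15
Job 5@3: d1:14  d2:13  d3:8  d4:4  d5:0 → peak 14
Job 5@4: d1:14  d2:13  d3:6  d4:4  d5:2 → peak 14
Best is Job 5@3, peak 14.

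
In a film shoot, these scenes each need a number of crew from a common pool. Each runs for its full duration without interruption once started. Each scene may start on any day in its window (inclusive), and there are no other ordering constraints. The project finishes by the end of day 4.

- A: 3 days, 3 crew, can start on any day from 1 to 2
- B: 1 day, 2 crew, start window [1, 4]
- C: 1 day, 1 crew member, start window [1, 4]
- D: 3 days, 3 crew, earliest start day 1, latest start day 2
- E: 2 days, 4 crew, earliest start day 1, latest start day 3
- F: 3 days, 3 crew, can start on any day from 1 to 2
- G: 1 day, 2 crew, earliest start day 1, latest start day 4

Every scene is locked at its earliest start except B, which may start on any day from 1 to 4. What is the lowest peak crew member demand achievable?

16

B@1: d1:18  d2:13  d3:9  d4:0 → peak 18
B@2: d1:16  d2:15  d3:9  d4:0 → peak 16
B@3: d1:16  d2:13  d3:11  d4:0 → peak 16
B@4: d1:16  d2:13  d3:9  d4:2 → peak 16
Best is B@2, peak 16.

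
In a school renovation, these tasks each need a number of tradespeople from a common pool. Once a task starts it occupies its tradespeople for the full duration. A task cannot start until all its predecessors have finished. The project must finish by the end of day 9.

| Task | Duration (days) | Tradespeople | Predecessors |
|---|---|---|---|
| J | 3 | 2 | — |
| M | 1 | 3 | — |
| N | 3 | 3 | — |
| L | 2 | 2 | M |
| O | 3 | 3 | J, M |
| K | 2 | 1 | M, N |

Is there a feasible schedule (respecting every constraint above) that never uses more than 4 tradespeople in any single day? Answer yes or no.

no

The minimum achievable peak is 5; 4 < 5, so no feasible schedule stays within the cap.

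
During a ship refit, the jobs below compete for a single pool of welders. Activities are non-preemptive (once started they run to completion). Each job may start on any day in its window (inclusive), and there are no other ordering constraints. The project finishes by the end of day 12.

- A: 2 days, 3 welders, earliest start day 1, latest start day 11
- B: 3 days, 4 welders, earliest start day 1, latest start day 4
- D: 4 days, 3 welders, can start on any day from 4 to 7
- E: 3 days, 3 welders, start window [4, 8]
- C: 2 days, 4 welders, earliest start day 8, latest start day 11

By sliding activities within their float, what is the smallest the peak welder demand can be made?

6

Early-start (A@1, B@1, D@4, E@4, C@8) gives peak 7: d1:7  d2:7  d3:4  d4:6  d5:6  d6:6  d7:3  d8:4  d9:4  d10:0  d11:0  d12:0.
Shift B→3, D→6, E→6, C→10.
Schedule A@1, B@3, D@6, E@6, C@10: d1:3  d2:3  d3:4  d4:4  d5:4  d6:6  d7:6  d8:6  d9:3  d10:4  d11:4  d12:0 — peak 6.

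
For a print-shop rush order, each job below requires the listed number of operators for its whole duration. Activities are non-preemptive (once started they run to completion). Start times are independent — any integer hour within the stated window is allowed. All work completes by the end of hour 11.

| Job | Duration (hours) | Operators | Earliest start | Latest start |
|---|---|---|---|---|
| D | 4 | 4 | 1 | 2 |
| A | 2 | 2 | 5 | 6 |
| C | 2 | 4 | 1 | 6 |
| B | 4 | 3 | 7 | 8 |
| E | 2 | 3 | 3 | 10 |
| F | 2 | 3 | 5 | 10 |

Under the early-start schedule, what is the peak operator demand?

8

Early-start schedule: D@1, A@5, C@1, B@7, E@3, F@5.
Load per hour: hour 1: 8, hour 2: 8, hour 3: 7, hour 4: 7, hour 5: 5, hour 6: 5, hour 7: 3, hour 8: 3, hour 9: 3, hour 10: 3, hour 11: 0.
Peak is 8.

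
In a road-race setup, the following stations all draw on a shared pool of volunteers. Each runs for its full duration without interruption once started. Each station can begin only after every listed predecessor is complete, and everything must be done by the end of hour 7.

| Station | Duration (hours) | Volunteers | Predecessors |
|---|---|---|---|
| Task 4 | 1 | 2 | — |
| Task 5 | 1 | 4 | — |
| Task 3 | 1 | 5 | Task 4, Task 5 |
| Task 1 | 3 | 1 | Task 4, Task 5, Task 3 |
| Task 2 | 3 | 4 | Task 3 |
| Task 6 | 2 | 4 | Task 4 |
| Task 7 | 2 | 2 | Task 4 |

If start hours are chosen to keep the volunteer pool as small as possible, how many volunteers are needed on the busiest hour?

6

Early-start (Task 4@1, Task 5@1, Task 3@2, Task 1@3, Task 2@3, Task 6@2, Task 7@2) gives peak 11: h1:6  h2:11  h3:11  h4:5  h5:5  h6:0  h7:0.
Shift Task 6→6, Task 7→6.
Schedule Task 4@1, Task 5@1, Task 3@2, Task 1@3, Task 2@3, Task 6@6, Task 7@6: h1:6  h2:5  h3:5  h4:5  h5:5  h6:6  h7:6 — peak 6.
Total volunteer-hours = 38 over 7 hours ⇒ peak ≥ ⌈38/7⌉ = 6, so 6 is optimal.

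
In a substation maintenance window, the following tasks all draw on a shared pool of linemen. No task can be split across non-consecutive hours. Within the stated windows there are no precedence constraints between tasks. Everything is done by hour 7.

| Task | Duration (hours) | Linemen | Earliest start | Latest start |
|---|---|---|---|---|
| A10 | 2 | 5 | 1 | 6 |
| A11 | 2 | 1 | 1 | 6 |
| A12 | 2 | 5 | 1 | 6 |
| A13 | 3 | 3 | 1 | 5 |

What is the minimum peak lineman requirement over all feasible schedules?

Early-start (A10@1, A11@1, A12@1, A13@1) gives peak 14: h1:14  h2:14  h3:3  h4:0  h5:0  h6:0  h7:0.
Shift A11→3, A12→6, A13→3.
Schedule A10@1, A11@3, A12@6, A13@3: h1:5  h2:5  h3:4  h4:4  h5:3  h6:5  h7:5 — peak 5.
Total lineman-hours = 31 over 7 hours ⇒ peak ≥ ⌈31/7⌉ = 5, so 5 is optimal.

5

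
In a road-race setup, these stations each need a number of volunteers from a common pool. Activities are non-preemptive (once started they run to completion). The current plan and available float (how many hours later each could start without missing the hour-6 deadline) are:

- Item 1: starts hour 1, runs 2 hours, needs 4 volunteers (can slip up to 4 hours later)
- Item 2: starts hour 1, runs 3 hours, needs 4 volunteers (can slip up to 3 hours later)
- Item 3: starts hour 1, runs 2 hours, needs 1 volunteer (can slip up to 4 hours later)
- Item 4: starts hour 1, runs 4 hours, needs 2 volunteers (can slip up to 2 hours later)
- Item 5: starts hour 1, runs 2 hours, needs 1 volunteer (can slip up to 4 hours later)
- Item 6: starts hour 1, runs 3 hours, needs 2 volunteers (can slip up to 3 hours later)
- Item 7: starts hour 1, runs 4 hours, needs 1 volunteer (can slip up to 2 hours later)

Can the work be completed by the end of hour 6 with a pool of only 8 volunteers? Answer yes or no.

Schedule Item 1@1, Item 2@1, Item 3@3, Item 4@3, Item 5@4, Item 6@4, Item 7@3: h1:8  h2:8  h3:8  h4:7  h5:6  h6:5 — peak 8 ≤ 8.

yes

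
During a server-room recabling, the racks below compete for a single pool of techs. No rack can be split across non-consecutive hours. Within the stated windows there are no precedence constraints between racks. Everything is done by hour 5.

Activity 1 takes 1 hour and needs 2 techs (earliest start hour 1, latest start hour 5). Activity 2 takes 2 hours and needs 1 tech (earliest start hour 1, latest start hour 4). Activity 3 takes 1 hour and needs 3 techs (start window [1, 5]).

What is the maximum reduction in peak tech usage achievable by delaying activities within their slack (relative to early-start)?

3

Early-start peak: h1:6  h2:1  h3:0  h4:0  h5:0 ⇒ 6.
Leveled (Activity 1@1, Activity 2@1, Activity 3@3): h1:3  h2:1  h3:3  h4:0  h5:0 ⇒ 3.
Reduction 6 − 3 = 3.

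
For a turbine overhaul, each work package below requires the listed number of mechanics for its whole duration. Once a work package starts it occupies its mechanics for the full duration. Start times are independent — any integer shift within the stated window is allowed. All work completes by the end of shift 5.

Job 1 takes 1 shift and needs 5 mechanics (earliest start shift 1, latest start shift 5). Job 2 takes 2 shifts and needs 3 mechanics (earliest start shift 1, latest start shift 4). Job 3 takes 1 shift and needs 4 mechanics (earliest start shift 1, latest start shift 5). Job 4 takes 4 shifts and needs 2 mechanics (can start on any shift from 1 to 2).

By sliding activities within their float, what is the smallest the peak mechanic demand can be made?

6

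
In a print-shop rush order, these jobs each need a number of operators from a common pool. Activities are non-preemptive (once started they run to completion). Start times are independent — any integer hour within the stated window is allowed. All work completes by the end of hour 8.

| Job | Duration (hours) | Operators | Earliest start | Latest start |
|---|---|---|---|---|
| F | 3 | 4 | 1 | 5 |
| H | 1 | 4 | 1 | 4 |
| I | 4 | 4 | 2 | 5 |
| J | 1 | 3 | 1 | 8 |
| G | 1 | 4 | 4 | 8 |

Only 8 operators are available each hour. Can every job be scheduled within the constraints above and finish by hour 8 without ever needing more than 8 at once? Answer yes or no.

Schedule F@1, H@1, I@2, J@4, G@5: h1:8  h2:8  h3:8  h4:7  h5:8  h6:0  h7:0  h8:0 — peak 8 ≤ 8.

yes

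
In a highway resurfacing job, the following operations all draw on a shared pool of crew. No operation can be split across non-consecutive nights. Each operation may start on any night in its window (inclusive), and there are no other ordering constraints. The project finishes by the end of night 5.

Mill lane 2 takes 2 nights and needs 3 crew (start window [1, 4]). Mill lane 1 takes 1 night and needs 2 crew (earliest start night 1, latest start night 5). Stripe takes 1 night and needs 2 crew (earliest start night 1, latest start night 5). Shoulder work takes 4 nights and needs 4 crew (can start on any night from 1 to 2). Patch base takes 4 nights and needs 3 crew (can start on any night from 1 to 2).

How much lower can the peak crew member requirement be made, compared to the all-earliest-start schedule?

Early-start peak: n1:14  n2:10  n3:7  n4:7  n5:0 ⇒ 14.
Leveled (Mill lane 2@1, Mill lane 1@1, Stripe@1, Shoulder work@2, Patch base@1): n1:10  n2:10  n3:7  n4:7  n5:4 ⇒ 10.
Reduction 14 − 10 = 4.

4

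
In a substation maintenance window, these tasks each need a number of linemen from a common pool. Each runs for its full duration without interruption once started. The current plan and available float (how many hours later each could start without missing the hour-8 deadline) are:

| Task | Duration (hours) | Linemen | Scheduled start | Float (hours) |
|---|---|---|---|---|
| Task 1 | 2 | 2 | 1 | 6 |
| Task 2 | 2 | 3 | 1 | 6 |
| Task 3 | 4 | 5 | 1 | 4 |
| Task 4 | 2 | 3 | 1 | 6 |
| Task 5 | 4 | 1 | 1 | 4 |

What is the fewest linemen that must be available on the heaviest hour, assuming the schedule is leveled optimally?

Early-start (Task 1@1, Task 2@1, Task 3@1, Task 4@1, Task 5@1) gives peak 14: h1:14  h2:14  h3:6  h4:6  h5:0  h6:0  h7:0  h8:0.
Shift Task 3→3, Task 4→7.
Schedule Task 1@1, Task 2@1, Task 3@3, Task 4@7, Task 5@1: h1:6  h2:6  h3:6  h4:6  h5:5  h6:5  h7:3  h8:3 — peak 6.

6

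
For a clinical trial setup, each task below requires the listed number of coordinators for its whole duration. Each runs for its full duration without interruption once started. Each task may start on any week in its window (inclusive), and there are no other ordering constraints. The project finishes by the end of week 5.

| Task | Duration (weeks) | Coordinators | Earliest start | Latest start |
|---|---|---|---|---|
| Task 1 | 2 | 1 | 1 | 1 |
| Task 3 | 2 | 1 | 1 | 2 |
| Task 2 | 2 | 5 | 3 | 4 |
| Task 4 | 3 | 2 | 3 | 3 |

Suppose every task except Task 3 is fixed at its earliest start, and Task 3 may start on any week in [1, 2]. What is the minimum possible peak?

7

Task 3@1: w1:2  w2:2  w3:7  w4:7  w5:2 → peak 7
Task 3@2: w1:1  w2:2  w3:8  w4:7  w5:2 → peak 8
Best is Task 3@1, peak 7.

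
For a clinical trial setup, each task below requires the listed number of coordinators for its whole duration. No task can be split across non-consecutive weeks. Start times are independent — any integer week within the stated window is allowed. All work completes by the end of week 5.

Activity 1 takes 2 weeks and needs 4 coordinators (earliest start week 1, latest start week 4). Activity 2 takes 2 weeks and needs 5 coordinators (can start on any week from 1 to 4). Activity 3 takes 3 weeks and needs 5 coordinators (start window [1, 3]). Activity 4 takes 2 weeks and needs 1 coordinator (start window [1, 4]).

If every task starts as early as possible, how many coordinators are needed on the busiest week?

15

Early-start schedule: Activity 1@1, Activity 2@1, Activity 3@1, Activity 4@1.
Load per week: week 1: 15, week 2: 15, week 3: 5, week 4: 0, week 5: 0.
Peak is 15.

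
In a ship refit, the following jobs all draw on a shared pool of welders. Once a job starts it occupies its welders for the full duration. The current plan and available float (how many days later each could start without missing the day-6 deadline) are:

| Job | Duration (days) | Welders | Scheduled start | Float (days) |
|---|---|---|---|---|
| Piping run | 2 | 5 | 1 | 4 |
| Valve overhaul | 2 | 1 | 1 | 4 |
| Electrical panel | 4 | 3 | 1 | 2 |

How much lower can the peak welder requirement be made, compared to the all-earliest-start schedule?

Early-start peak: d1:9  d2:9  d3:3  d4:3  d5:0  d6:0 ⇒ 9.
Leveled (Piping run@1, Valve overhaul@3, Electrical panel@3): d1:5  d2:5  d3:4  d4:4  d5:3  d6:3 ⇒ 5.
Reduction 9 − 5 = 4.

4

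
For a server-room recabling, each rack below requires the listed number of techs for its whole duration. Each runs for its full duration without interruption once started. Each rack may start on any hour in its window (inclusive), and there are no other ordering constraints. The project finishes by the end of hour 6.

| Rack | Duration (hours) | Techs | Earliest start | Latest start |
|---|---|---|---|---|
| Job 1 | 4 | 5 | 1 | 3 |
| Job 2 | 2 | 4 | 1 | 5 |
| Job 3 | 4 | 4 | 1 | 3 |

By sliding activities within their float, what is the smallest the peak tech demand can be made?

Early-start (Job 1@1, Job 2@1, Job 3@1) gives peak 13: h1:13  h2:13  h3:9  h4:9  h5:0  h6:0.
Shift Job 3→3.
Schedule Job 1@1, Job 2@1, Job 3@3: h1:9  h2:9  h3:9  h4:9  h5:4  h6:4 — peak 9.

9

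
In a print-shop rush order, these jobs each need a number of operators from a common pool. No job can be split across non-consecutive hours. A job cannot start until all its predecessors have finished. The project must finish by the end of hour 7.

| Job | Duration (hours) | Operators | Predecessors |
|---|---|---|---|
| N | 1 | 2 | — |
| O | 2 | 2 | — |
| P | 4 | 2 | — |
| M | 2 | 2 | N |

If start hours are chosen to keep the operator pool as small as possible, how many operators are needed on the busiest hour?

Early-start (N@1, O@1, P@1, M@2) gives peak 6: h1:6  h2:6  h3:4  h4:2  h5:0  h6:0  h7:0.
Shift P→2, M→3.
Schedule N@1, O@1, P@2, M@3: h1:4  h2:4  h3:4  h4:4  h5:2  h6:0  h7:0 — peak 4.

4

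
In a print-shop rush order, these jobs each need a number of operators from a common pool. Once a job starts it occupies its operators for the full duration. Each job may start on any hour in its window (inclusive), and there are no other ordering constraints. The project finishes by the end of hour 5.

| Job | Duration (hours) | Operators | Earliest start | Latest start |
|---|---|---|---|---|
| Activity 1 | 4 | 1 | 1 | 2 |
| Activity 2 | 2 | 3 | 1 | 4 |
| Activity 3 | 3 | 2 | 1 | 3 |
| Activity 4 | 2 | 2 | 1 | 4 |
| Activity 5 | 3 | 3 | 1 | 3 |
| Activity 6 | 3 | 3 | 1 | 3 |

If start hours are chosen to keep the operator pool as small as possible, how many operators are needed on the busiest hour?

Early-start (Activity 1@1, Activity 2@1, Activity 3@1, Activity 4@1, Activity 5@1, Activity 6@1) gives peak 14: h1:14  h2:14  h3:9  h4:1  h5:0.
Shift Activity 5→3, Activity 6→3.
Schedule Activity 1@1, Activity 2@1, Activity 3@1, Activity 4@1, Activity 5@3, Activity 6@3: h1:8  h2:8  h3:9  h4:7  h5:6 — peak 9.

9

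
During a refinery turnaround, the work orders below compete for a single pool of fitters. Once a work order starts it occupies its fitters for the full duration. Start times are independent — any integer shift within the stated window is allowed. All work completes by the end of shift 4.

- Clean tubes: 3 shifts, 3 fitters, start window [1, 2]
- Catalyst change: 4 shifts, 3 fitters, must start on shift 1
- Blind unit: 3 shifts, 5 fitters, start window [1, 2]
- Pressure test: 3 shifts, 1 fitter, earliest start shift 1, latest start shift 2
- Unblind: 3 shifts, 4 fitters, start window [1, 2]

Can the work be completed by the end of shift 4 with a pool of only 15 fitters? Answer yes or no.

no

The minimum achievable peak is 16; 15 < 16, so no feasible schedule stays within the cap.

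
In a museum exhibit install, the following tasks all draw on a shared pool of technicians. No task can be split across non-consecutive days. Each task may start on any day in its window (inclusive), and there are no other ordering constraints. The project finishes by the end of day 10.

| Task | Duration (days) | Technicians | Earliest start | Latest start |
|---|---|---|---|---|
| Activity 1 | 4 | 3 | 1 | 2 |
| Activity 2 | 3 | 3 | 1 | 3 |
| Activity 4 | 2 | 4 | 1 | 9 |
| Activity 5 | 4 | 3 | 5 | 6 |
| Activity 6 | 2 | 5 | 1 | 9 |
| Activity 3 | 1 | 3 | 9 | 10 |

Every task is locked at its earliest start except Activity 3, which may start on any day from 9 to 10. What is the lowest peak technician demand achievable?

Activity 3@9: d1:15  d2:15  d3:6  d4:3  d5:3  d6:3  d7:3  d8:3  d9:3  d10:0 → peak 15
Activity 3@10: d1:15  d2:15  d3:6  d4:3  d5:3  d6:3  d7:3  d8:3  d9:0  d10:3 → peak 15
Best is Activity 3@9, peak 15.

15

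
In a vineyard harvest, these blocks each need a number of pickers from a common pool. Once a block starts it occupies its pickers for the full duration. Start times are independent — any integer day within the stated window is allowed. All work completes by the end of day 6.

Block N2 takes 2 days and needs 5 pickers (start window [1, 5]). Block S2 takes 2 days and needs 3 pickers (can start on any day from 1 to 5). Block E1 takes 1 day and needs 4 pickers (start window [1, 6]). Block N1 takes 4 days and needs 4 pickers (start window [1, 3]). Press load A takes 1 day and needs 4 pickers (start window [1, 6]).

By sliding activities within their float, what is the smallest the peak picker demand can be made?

8

Early-start (Block N2@1, Block S2@1, Block E1@1, Block N1@1, Press load A@1) gives peak 20: d1:20  d2:12  d3:4  d4:4  d5:0  d6:0.
Shift Block E1→3, Block N1→3, Press load A→4.
Schedule Block N2@1, Block S2@1, Block E1@3, Block N1@3, Press load A@4: d1:8  d2:8  d3:8  d4:8  d5:4  d6:4 — peak 8.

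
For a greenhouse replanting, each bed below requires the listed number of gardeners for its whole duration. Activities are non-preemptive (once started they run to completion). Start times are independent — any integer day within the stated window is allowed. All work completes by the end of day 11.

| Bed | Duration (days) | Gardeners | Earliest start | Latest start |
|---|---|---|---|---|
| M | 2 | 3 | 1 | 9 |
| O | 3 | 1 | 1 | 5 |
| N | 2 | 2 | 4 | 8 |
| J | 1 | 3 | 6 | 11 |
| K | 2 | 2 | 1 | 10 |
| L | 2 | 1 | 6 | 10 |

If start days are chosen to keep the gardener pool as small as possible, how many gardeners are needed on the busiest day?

3

Early-start (M@1, O@1, N@4, J@6, K@1, L@6) gives peak 6: d1:6  d2:6  d3:1  d4:2  d5:2  d6:4  d7:1  d8:0  d9:0  d10:0  d11:0.
Shift O→3, K→7, L→7.
Schedule M@1, O@3, N@4, J@6, K@7, L@7: d1:3  d2:3  d3:1  d4:3  d5:3  d6:3  d7:3  d8:3  d9:0  d10:0  d11:0 — peak 3.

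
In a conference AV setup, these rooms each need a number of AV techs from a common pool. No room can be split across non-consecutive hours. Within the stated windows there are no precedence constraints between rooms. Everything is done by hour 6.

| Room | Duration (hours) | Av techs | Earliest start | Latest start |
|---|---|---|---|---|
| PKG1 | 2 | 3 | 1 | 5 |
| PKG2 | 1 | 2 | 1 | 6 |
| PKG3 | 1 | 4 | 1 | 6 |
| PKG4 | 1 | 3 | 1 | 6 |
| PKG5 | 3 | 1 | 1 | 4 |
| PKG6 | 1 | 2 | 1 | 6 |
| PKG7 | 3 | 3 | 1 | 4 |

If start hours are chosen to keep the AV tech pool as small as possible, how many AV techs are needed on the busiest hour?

Early-start (PKG1@1, PKG2@1, PKG3@1, PKG4@1, PKG5@1, PKG6@1, PKG7@1) gives peak 18: h1:18  h2:7  h3:4  h4:0  h5:0  h6:0.
Shift PKG3→3, PKG4→2, PKG5→3, PKG6→4, PKG7→4.
Schedule PKG1@1, PKG2@1, PKG3@3, PKG4@2, PKG5@3, PKG6@4, PKG7@4: h1:5  h2:6  h3:5  h4:6  h5:4  h6:3 — peak 6.

6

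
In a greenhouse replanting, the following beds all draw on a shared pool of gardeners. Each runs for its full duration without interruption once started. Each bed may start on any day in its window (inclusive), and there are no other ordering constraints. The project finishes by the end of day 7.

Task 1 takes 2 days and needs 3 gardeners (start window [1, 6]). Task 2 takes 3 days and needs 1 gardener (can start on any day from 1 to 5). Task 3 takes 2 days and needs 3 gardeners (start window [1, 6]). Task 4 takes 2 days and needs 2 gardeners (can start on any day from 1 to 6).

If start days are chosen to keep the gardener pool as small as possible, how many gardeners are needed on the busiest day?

Early-start (Task 1@1, Task 2@1, Task 3@1, Task 4@1) gives peak 9: d1:9  d2:9  d3:1  d4:0  d5:0  d6:0  d7:0.
Shift Task 2→3, Task 3→6, Task 4→3.
Schedule Task 1@1, Task 2@3, Task 3@6, Task 4@3: d1:3  d2:3  d3:3  d4:3  d5:1  d6:3  d7:3 — peak 3.
Total gardener-days = 19 over 7 days ⇒ peak ≥ ⌈19/7⌉ = 3, so 3 is optimal.

3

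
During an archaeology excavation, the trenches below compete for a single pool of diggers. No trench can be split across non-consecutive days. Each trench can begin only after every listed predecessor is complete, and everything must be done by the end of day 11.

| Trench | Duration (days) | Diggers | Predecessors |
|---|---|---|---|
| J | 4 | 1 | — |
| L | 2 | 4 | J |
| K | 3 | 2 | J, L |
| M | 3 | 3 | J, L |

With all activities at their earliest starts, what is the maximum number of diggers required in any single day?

Early-start schedule: J@1, L@5, K@7, M@7.
Load per day: day 1: 1, day 2: 1, day 3: 1, day 4: 1, day 5: 4, day 6: 4, day 7: 5, day 8: 5, day 9: 5, day 10: 0, day 11: 0.
Peak is 5.

5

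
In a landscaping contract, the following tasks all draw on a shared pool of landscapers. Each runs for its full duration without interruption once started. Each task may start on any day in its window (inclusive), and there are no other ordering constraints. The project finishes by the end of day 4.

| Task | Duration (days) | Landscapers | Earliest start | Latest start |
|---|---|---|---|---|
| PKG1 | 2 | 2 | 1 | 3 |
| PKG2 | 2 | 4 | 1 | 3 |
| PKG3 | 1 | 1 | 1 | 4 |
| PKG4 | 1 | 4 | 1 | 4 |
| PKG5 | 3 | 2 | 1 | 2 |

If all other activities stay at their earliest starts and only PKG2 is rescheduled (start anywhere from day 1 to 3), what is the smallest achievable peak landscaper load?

9

PKG2@1: d1:13  d2:8  d3:2  d4:0 → peak 13
PKG2@2: d1:9  d2:8  d3:6  d4:0 → peak 9
PKG2@3: d1:9  d2:4  d3:6  d4:4 → peak 9
Best is PKG2@2, peak 9.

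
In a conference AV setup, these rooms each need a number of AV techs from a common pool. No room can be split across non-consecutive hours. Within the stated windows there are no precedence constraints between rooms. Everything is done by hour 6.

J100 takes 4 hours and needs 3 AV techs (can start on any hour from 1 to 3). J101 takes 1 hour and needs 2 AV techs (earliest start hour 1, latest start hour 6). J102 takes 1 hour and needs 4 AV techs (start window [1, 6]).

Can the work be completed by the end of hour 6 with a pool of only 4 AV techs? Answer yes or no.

Schedule J100@1, J101@5, J102@6: h1:3  h2:3  h3:3  h4:3  h5:2  h6:4 — peak 4 ≤ 4.

yes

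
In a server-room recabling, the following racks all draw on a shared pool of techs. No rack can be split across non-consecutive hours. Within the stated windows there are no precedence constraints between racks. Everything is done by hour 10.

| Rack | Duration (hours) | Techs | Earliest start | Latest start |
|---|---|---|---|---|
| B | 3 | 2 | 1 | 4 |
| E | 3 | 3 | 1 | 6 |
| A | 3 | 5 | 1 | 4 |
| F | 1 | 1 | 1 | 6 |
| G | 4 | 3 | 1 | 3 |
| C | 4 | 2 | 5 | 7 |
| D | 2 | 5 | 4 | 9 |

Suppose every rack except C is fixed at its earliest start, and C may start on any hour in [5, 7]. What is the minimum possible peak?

14

C@5: h1:14  h2:13  h3:13  h4:8  h5:7  h6:2  h7:2  h8:2  h9:0  h10:0 → peak 14
C@6: h1:14  h2:13  h3:13  h4:8  h5:5  h6:2  h7:2  h8:2  h9:2  h10:0 → peak 14
C@7: h1:14  h2:13  h3:13  h4:8  h5:5  h6:0  h7:2  h8:2  h9:2  h10:2 → peak 14
Best is C@5, peak 14.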